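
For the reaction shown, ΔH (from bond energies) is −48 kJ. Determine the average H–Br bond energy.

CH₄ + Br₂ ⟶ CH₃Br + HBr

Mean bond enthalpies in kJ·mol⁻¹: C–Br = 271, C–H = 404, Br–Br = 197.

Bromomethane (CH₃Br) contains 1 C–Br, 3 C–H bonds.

Let D be the H–Br bond energy.
Σ(broken) = 1×197 + 4×404 = 1813
Σ(formed) = 1×271 + 3×404 + 1×D = 1483 + D
ΔH = Σ(broken) − Σ(formed) = (1813) − (1483 + D) = +330 − D
Setting this equal to −48 kJ gives D = 378 kJ/mol.

D(H–Br) ≈ 378 kJ/mol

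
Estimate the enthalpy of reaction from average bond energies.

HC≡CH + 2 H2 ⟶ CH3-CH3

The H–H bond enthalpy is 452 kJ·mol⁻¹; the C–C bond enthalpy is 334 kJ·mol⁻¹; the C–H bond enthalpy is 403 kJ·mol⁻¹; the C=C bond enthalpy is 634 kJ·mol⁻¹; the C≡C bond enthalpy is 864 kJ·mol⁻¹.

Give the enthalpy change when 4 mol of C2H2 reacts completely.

ΔH = −712 kJ

Bonds broken (reactants):
  C≡C: 1 × 864 = 864
  C–H: 2 × 403 = 806
  H–H: 2 × 452 = 904
  Σ(broken) = 2574 kJ
Bonds formed (products):
  C–C: 1 × 334 = 334
  C–H: 6 × 403 = 2418
  Σ(formed) = 2752 kJ
ΔH = Σ(broken) − Σ(formed) = 2574 − 2752 = −178 kJ
For 4× the reaction as written: 4 × (−178) = −712 kJ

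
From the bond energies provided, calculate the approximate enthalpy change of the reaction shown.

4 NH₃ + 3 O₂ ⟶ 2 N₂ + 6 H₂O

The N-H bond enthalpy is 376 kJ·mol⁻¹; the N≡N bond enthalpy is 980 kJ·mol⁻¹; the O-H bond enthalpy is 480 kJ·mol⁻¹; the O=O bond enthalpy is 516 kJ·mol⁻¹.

ΔH ≈ −1660 kJ

Bonds broken (reactants):
  N-H: 12 × 376 = 4512
  O=O: 3 × 516 = 1548
  Σ(broken) = 6060 kJ
Bonds formed (products):
  N≡N: 2 × 980 = 1960
  O-H: 12 × 480 = 5760
  Σ(formed) = 7720 kJ
ΔH = Σ(broken) − Σ(formed) = 6060 − 7720 = −1660 kJ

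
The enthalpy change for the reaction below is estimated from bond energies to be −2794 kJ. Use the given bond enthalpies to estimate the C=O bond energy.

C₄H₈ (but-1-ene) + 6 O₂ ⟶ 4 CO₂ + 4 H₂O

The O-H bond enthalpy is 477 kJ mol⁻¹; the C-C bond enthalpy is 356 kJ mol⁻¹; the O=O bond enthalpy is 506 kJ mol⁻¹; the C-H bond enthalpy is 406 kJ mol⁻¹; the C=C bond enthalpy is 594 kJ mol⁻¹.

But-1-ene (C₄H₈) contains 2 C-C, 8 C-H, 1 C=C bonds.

D(C=O) ≈ 821 kJ/mol

Let D be the C=O bond energy.
Σ(broken) = 2×356 + 8×406 + 1×594 + 6×506 = 7590
Σ(formed) = 8×D + 8×477 = 3816 + 8D
ΔH = Σ(broken) − Σ(formed) = (7590) − (3816 + 8D) = +3774 − 8D
Setting this equal to −2794 kJ gives 8D = 6568, so D = 821 kJ/mol.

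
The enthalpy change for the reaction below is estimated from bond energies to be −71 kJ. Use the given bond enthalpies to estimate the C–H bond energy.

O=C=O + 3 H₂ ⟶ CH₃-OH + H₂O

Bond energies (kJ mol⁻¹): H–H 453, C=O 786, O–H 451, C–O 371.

Let D be the C–H bond energy.
Σ(broken) = 2×786 + 3×453 = 2931
Σ(formed) = 3×D + 1×371 + 3×451 = 1724 + 3D
ΔH = Σ(broken) − Σ(formed) = (2931) − (1724 + 3D) = +1207 − 3D
Setting this equal to −71 kJ gives 3D = 1278, so D = 426 kJ/mol.

D(C–H) ≈ 426 kJ/mol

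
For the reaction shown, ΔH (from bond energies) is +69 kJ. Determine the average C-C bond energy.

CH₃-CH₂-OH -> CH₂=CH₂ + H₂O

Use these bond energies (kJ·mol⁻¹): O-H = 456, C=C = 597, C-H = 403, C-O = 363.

Let D be the C-C bond energy.
Σ(broken) = 1×D + 5×403 + 1×363 + 1×456 = 2834 + D
Σ(formed) = 4×403 + 1×597 + 2×456 = 3121
ΔH = Σ(broken) − Σ(formed) = (2834 + D) − (3121) = −287 + D
Setting this equal to +69 kJ gives D = 356 kJ/mol.

D(C-C) ≈ 356 kJ/mol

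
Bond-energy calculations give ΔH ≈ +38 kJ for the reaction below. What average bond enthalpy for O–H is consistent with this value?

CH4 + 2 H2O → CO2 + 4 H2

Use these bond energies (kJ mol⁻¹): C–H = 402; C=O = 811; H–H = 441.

D(O–H) ≈ 454 kJ/mol

Let D be the O–H bond energy.
Σ(broken) = 4×402 + 4×D = 1608 + 4D
Σ(formed) = 2×811 + 4×441 = 3386
ΔH = Σ(broken) − Σ(formed) = (1608 + 4D) − (3386) = −1778 + 4D
Setting this equal to +38 kJ gives 4D = 1816, so D = 454 kJ/mol.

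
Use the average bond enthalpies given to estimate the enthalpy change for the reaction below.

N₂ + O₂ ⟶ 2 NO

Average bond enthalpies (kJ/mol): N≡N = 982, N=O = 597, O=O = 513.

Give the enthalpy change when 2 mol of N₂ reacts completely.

ΔH = +602 kJ

Bonds broken (reactants):
  N≡N: 1 × 982 = 982
  O=O: 1 × 513 = 513
  Σ(broken) = 1495 kJ
Bonds formed (products):
  N=O: 2 × 597 = 1194
  Σ(formed) = 1194 kJ
ΔH = Σ(broken) − Σ(formed) = 1495 − 1194 = +301 kJ
For 2× the reaction as written: 2 × (+301) = +602 kJ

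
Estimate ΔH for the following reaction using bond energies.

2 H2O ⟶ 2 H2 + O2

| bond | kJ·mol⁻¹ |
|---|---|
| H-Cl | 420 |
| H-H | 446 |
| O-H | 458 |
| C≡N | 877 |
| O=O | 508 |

Bonds broken (reactants):
  O-H: 4 × 458 = 1832
  Σ(broken) = 1832 kJ
Bonds formed (products):
  H-H: 2 × 446 = 892
  O=O: 1 × 508 = 508
  Σ(formed) = 1400 kJ
ΔH = Σ(broken) − Σ(formed) = 1832 − 1400 = +432 kJ

ΔH ≈ +432 kJ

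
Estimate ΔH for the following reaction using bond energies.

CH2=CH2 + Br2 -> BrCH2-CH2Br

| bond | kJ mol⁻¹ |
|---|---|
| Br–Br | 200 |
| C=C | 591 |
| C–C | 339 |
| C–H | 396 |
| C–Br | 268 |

ΔH ≈ −84 kJ

Bonds broken (reactants):
  Br–Br: 1 × 200 = 200
  C–H: 4 × 396 = 1584
  C=C: 1 × 591 = 591
  Σ(broken) = 2375 kJ
Bonds formed (products):
  C–Br: 2 × 268 = 536
  C–C: 1 × 339 = 339
  C–H: 4 × 396 = 1584
  Σ(formed) = 2459 kJ
ΔH = Σ(broken) − Σ(formed) = 2375 − 2459 = −84 kJ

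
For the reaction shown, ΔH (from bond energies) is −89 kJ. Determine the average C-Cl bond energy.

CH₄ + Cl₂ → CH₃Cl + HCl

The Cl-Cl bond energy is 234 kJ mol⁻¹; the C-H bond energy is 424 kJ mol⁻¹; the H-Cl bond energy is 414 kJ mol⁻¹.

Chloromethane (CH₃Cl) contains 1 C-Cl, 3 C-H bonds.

Let D be the C-Cl bond energy.
Σ(broken) = 4×424 + 1×234 = 1930
Σ(formed) = 1×D + 3×424 + 1×414 = 1686 + D
ΔH = Σ(broken) − Σ(formed) = (1930) − (1686 + D) = +244 − D
Setting this equal to −89 kJ gives D = 333 kJ/mol.

D(C-Cl) ≈ 333 kJ/mol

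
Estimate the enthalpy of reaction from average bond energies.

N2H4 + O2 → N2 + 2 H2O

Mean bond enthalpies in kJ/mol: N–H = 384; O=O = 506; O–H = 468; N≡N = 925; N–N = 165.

ΔH ≈ −590 kJ

Bonds broken (reactants):
  N–H: 4 × 384 = 1536
  N–N: 1 × 165 = 165
  O=O: 1 × 506 = 506
  Σ(broken) = 2207 kJ
Bonds formed (products):
  N≡N: 1 × 925 = 925
  O–H: 4 × 468 = 1872
  Σ(formed) = 2797 kJ
ΔH = Σ(broken) − Σ(formed) = 2207 − 2797 = −590 kJ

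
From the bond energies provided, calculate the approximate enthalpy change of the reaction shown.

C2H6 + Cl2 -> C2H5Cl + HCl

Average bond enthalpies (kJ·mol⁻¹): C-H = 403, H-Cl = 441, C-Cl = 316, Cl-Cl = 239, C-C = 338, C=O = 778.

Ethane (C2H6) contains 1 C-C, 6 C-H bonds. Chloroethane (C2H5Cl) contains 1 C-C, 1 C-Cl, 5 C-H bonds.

Bonds broken (reactants):
  C-C: 1 × 338 = 338
  C-H: 6 × 403 = 2418
  Cl-Cl: 1 × 239 = 239
  Σ(broken) = 2995 kJ
Bonds formed (products):
  C-C: 1 × 338 = 338
  C-Cl: 1 × 316 = 316
  C-H: 5 × 403 = 2015
  H-Cl: 1 × 441 = 441
  Σ(formed) = 3110 kJ
ΔH = Σ(broken) − Σ(formed) = 2995 − 3110 = −115 kJ

ΔH ≈ −115 kJ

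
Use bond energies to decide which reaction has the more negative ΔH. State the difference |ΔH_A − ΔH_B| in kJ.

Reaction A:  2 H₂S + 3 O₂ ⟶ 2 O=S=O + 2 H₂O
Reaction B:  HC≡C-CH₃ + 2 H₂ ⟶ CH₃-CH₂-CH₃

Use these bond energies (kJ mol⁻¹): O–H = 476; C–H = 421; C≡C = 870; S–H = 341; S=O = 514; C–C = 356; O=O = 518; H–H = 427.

Reaction A, by 726 kJ

Reaction A:
  Bonds broken (reactants):
    O=O: 3 × 518 = 1554
    S–H: 4 × 341 = 1364
    Σ(broken) = 2918 kJ
  Bonds formed (products):
    O–H: 4 × 476 = 1904
    S=O: 4 × 514 = 2056
    Σ(formed) = 3960 kJ
  ΔH_A = 2918 − 3960 = −1042 kJ
Reaction B:
  Bonds broken (reactants):
    C≡C: 1 × 870 = 870
    C–C: 1 × 356 = 356
    C–H: 4 × 421 = 1684
    H–H: 2 × 427 = 854
    Σ(broken) = 3764 kJ
  Bonds formed (products):
    C–C: 2 × 356 = 712
    C–H: 8 × 421 = 3368
    Σ(formed) = 4080 kJ
  ΔH_B = 3764 − 4080 = −316 kJ
ΔH_A − ΔH_B = −726 kJ, so reaction A has the more negative ΔH; |ΔH_A − ΔH_B| = 726 kJ.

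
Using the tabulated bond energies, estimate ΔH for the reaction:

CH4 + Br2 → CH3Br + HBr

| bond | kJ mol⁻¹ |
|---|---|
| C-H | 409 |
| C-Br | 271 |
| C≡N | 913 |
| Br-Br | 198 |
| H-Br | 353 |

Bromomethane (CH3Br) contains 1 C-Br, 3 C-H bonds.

ΔH ≈ −17 kJ

Bonds broken (reactants):
  Br-Br: 1 × 198 = 198
  C-H: 4 × 409 = 1636
  Σ(broken) = 1834 kJ
Bonds formed (products):
  C-Br: 1 × 271 = 271
  C-H: 3 × 409 = 1227
  H-Br: 1 × 353 = 353
  Σ(formed) = 1851 kJ
ΔH = Σ(broken) − Σ(formed) = 1834 − 1851 = −17 kJ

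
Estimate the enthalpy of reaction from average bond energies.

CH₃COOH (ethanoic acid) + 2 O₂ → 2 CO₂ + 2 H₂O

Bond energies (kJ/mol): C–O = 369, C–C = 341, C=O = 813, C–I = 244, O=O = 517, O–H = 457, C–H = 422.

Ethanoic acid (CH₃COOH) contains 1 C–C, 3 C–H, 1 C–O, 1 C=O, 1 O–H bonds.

Bonds broken (reactants):
  C–C: 1 × 341 = 341
  C–H: 3 × 422 = 1266
  C–O: 1 × 369 = 369
  C=O: 1 × 813 = 813
  O–H: 1 × 457 = 457
  O=O: 2 × 517 = 1034
  Σ(broken) = 4280 kJ
Bonds formed (products):
  C=O: 4 × 813 = 3252
  O–H: 4 × 457 = 1828
  Σ(formed) = 5080 kJ
ΔH = Σ(broken) − Σ(formed) = 4280 − 5080 = −800 kJ

ΔH ≈ −800 kJ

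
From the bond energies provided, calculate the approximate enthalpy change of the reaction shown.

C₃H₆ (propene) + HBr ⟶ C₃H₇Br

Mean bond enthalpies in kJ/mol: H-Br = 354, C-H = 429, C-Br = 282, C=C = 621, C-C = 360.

Bonds broken (reactants):
  C-C: 1 × 360 = 360
  C-H: 6 × 429 = 2574
  C=C: 1 × 621 = 621
  H-Br: 1 × 354 = 354
  Σ(broken) = 3909 kJ
Bonds formed (products):
  C-Br: 1 × 282 = 282
  C-C: 2 × 360 = 720
  C-H: 7 × 429 = 3003
  Σ(formed) = 4005 kJ
ΔH = Σ(broken) − Σ(formed) = 3909 − 4005 = −96 kJ

ΔH ≈ −96 kJ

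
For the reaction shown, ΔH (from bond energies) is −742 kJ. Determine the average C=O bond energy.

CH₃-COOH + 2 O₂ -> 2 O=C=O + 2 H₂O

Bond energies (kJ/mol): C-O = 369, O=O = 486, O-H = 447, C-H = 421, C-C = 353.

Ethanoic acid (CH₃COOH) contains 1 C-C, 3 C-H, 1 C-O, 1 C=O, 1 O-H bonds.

Let D be the C=O bond energy.
Σ(broken) = 1×353 + 3×421 + 1×369 + 1×D + 1×447 + 2×486 = 3404 + D
Σ(formed) = 4×D + 4×447 = 1788 + 4D
ΔH = Σ(broken) − Σ(formed) = (3404 + D) − (1788 + 4D) = +1616 − 3D
Setting this equal to −742 kJ gives 3D = 2358, so D = 786 kJ/mol.

D(C=O) ≈ 786 kJ/mol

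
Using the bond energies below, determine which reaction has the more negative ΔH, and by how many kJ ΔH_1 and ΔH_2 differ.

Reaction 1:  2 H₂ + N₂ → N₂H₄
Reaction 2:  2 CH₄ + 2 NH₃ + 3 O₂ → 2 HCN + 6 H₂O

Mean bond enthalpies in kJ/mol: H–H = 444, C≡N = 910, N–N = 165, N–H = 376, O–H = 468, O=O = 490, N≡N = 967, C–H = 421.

Reaction 2, by 1370 kJ

Reaction 1:
  Bonds broken (reactants):
    H–H: 2 × 444 = 888
    N≡N: 1 × 967 = 967
    Σ(broken) = 1855 kJ
  Bonds formed (products):
    N–H: 4 × 376 = 1504
    N–N: 1 × 165 = 165
    Σ(formed) = 1669 kJ
  ΔH_1 = 1855 − 1669 = +186 kJ
Reaction 2:
  Bonds broken (reactants):
    C–H: 8 × 421 = 3368
    N–H: 6 × 376 = 2256
    O=O: 3 × 490 = 1470
    Σ(broken) = 7094 kJ
  Bonds formed (products):
    C≡N: 2 × 910 = 1820
    C–H: 2 × 421 = 842
    O–H: 12 × 468 = 5616
    Σ(formed) = 8278 kJ
  ΔH_2 = 7094 − 8278 = −1184 kJ
ΔH_1 − ΔH_2 = +1370 kJ, so reaction 2 has the more negative ΔH; |ΔH_1 − ΔH_2| = 1370 kJ.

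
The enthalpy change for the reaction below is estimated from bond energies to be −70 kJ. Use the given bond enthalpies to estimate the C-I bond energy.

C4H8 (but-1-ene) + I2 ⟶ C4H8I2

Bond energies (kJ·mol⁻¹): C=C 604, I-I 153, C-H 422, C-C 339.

Let D be the C-I bond energy.
Σ(broken) = 2×339 + 8×422 + 1×604 + 1×153 = 4811
Σ(formed) = 3×339 + 8×422 + 2×D = 4393 + 2D
ΔH = Σ(broken) − Σ(formed) = (4811) − (4393 + 2D) = +418 − 2D
Setting this equal to −70 kJ gives 2D = 488, so D = 244 kJ/mol.

D(C-I) ≈ 244 kJ/mol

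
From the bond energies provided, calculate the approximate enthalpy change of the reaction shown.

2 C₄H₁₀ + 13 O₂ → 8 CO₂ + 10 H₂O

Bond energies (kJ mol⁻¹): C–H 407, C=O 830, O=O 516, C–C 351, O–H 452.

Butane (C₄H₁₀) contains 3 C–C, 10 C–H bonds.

Bonds broken (reactants):
  C–C: 6 × 351 = 2106
  C–H: 20 × 407 = 8140
  O=O: 13 × 516 = 6708
  Σ(broken) = 16954 kJ
Bonds formed (products):
  C=O: 16 × 830 = 13280
  O–H: 20 × 452 = 9040
  Σ(formed) = 22320 kJ
ΔH = Σ(broken) − Σ(formed) = 16954 − 22320 = −5366 kJ

ΔH ≈ −5366 kJ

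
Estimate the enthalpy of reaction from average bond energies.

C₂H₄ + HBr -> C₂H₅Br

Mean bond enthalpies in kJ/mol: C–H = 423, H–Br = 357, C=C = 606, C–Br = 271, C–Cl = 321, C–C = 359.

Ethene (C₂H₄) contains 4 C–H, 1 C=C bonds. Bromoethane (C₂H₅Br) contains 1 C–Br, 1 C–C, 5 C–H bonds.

Bonds broken (reactants):
  C–H: 4 × 423 = 1692
  C=C: 1 × 606 = 606
  H–Br: 1 × 357 = 357
  Σ(broken) = 2655 kJ
Bonds formed (products):
  C–Br: 1 × 271 = 271
  C–C: 1 × 359 = 359
  C–H: 5 × 423 = 2115
  Σ(formed) = 2745 kJ
ΔH = Σ(broken) − Σ(formed) = 2655 − 2745 = −90 kJ

ΔH ≈ −90 kJ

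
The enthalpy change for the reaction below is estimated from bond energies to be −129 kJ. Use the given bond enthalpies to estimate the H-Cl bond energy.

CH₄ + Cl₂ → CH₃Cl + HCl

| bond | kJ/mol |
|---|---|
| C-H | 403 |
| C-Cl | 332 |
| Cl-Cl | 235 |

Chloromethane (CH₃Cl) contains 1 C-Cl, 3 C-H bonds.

D(H-Cl) ≈ 435 kJ/mol

Let D be the H-Cl bond energy.
Σ(broken) = 4×403 + 1×235 = 1847
Σ(formed) = 1×332 + 3×403 + 1×D = 1541 + D
ΔH = Σ(broken) − Σ(formed) = (1847) − (1541 + D) = +306 − D
Setting this equal to −129 kJ gives D = 435 kJ/mol.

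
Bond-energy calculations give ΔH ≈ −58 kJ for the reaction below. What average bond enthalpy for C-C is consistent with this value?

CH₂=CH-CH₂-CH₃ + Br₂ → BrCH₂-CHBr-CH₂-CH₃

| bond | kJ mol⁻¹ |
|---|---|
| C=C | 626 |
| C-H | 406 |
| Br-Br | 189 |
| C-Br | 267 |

D(C-C) ≈ 339 kJ/mol

Let D be the C-C bond energy.
Σ(broken) = 1×189 + 2×D + 8×406 + 1×626 = 4063 + 2D
Σ(formed) = 2×267 + 3×D + 8×406 = 3782 + 3D
ΔH = Σ(broken) − Σ(formed) = (4063 + 2D) − (3782 + 3D) = +281 − D
Setting this equal to −58 kJ gives D = 339 kJ/mol.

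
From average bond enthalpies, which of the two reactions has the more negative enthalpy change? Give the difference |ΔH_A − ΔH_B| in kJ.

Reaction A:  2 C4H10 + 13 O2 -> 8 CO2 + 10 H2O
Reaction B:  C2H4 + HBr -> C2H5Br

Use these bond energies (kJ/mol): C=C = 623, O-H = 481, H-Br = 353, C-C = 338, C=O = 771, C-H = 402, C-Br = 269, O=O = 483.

Reaction A:
  Bonds broken (reactants):
    C-C: 6 × 338 = 2028
    C-H: 20 × 402 = 8040
    O=O: 13 × 483 = 6279
    Σ(broken) = 16347 kJ
  Bonds formed (products):
    C=O: 16 × 771 = 12336
    O-H: 20 × 481 = 9620
    Σ(formed) = 21956 kJ
  ΔH_A = 16347 − 21956 = −5609 kJ
Reaction B:
  Bonds broken (reactants):
    C-H: 4 × 402 = 1608
    C=C: 1 × 623 = 623
    H-Br: 1 × 353 = 353
    Σ(broken) = 2584 kJ
  Bonds formed (products):
    C-Br: 1 × 269 = 269
    C-C: 1 × 338 = 338
    C-H: 5 × 402 = 2010
    Σ(formed) = 2617 kJ
  ΔH_B = 2584 − 2617 = −33 kJ
ΔH_A − ΔH_B = −5576 kJ, so reaction A has the more negative ΔH; |ΔH_A − ΔH_B| = 5576 kJ.

Reaction A, by 5576 kJ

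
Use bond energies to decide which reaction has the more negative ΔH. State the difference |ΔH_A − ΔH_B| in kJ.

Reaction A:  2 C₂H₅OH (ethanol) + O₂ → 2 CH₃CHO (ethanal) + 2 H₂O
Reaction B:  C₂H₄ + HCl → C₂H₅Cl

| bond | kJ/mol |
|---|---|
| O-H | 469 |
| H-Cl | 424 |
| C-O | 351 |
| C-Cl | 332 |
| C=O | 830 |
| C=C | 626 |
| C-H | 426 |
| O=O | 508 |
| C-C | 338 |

Reaction A:
  Bonds broken (reactants):
    C-C: 2 × 338 = 676
    C-H: 10 × 426 = 4260
    C-O: 2 × 351 = 702
    O-H: 2 × 469 = 938
    O=O: 1 × 508 = 508
    Σ(broken) = 7084 kJ
  Bonds formed (products):
    C-C: 2 × 338 = 676
    C-H: 8 × 426 = 3408
    C=O: 2 × 830 = 1660
    O-H: 4 × 469 = 1876
    Σ(formed) = 7620 kJ
  ΔH_A = 7084 − 7620 = −536 kJ
Reaction B:
  Bonds broken (reactants):
    C-H: 4 × 426 = 1704
    C=C: 1 × 626 = 626
    H-Cl: 1 × 424 = 424
    Σ(broken) = 2754 kJ
  Bonds formed (products):
    C-C: 1 × 338 = 338
    C-Cl: 1 × 332 = 332
    C-H: 5 × 426 = 2130
    Σ(formed) = 2800 kJ
  ΔH_B = 2754 − 2800 = −46 kJ
ΔH_A − ΔH_B = −490 kJ, so reaction A has the more negative ΔH; |ΔH_A − ΔH_B| = 490 kJ.

Reaction A, by 490 kJ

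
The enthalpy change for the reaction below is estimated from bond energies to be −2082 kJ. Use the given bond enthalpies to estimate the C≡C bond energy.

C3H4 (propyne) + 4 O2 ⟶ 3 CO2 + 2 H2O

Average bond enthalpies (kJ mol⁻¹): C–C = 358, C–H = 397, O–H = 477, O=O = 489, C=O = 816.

D(C≡C) ≈ 820 kJ/mol

Let D be the C≡C bond energy.
Σ(broken) = 1×D + 1×358 + 4×397 + 4×489 = 3902 + D
Σ(formed) = 6×816 + 4×477 = 6804
ΔH = Σ(broken) − Σ(formed) = (3902 + D) − (6804) = −2902 + D
Setting this equal to −2082 kJ gives D = 820 kJ/mol.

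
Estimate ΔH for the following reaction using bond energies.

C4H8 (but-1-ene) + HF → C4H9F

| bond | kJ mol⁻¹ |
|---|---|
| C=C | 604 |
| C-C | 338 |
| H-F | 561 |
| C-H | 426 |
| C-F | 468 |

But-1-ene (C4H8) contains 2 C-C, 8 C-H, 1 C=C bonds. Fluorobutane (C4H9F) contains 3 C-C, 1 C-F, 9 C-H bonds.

Bonds broken (reactants):
  C-C: 2 × 338 = 676
  C-H: 8 × 426 = 3408
  C=C: 1 × 604 = 604
  H-F: 1 × 561 = 561
  Σ(broken) = 5249 kJ
Bonds formed (products):
  C-C: 3 × 338 = 1014
  C-F: 1 × 468 = 468
  C-H: 9 × 426 = 3834
  Σ(formed) = 5316 kJ
ΔH = Σ(broken) − Σ(formed) = 5249 − 5316 = −67 kJ

ΔH ≈ −67 kJ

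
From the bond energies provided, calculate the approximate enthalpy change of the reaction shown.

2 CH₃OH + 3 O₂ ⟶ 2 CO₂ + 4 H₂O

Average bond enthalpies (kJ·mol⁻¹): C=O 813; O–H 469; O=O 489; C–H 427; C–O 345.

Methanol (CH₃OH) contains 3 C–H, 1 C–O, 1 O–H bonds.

Bonds broken (reactants):
  C–H: 6 × 427 = 2562
  C–O: 2 × 345 = 690
  O–H: 2 × 469 = 938
  O=O: 3 × 489 = 1467
  Σ(broken) = 5657 kJ
Bonds formed (products):
  C=O: 4 × 813 = 3252
  O–H: 8 × 469 = 3752
  Σ(formed) = 7004 kJ
ΔH = Σ(broken) − Σ(formed) = 5657 − 7004 = −1347 kJ

ΔH ≈ −1347 kJ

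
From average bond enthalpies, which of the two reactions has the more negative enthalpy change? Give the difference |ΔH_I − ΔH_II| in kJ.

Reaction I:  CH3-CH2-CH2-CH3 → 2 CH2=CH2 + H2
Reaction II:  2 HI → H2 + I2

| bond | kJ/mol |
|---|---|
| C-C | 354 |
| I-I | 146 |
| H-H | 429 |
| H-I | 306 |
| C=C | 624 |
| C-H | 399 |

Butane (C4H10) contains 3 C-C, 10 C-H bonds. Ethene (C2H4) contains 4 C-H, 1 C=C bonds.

Reaction I:
  Bonds broken (reactants):
    C-C: 3 × 354 = 1062
    C-H: 10 × 399 = 3990
    Σ(broken) = 5052 kJ
  Bonds formed (products):
    C-H: 8 × 399 = 3192
    C=C: 2 × 624 = 1248
    H-H: 1 × 429 = 429
    Σ(formed) = 4869 kJ
  ΔH_I = 5052 − 4869 = +183 kJ
Reaction II:
  Bonds broken (reactants):
    H-I: 2 × 306 = 612
    Σ(broken) = 612 kJ
  Bonds formed (products):
    H-H: 1 × 429 = 429
    I-I: 1 × 146 = 146
    Σ(formed) = 575 kJ
  ΔH_II = 612 − 575 = +37 kJ
ΔH_I − ΔH_II = +146 kJ, so reaction II has the more negative ΔH; |ΔH_I − ΔH_II| = 146 kJ.

Reaction II, by 146 kJ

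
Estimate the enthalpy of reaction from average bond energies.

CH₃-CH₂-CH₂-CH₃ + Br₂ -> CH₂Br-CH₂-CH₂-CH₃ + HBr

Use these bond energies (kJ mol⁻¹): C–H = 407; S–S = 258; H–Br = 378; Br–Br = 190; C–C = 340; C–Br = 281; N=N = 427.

ΔH ≈ −62 kJ

Bonds broken (reactants):
  Br–Br: 1 × 190 = 190
  C–C: 3 × 340 = 1020
  C–H: 10 × 407 = 4070
  Σ(broken) = 5280 kJ
Bonds formed (products):
  C–Br: 1 × 281 = 281
  C–C: 3 × 340 = 1020
  C–H: 9 × 407 = 3663
  H–Br: 1 × 378 = 378
  Σ(formed) = 5342 kJ
ΔH = Σ(broken) − Σ(formed) = 5280 − 5342 = −62 kJ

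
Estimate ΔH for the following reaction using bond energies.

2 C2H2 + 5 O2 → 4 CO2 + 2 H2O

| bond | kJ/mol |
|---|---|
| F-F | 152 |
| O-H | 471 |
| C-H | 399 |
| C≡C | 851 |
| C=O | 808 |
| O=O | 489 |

ΔH ≈ −2605 kJ

Bonds broken (reactants):
  C≡C: 2 × 851 = 1702
  C-H: 4 × 399 = 1596
  O=O: 5 × 489 = 2445
  Σ(broken) = 5743 kJ
Bonds formed (products):
  C=O: 8 × 808 = 6464
  O-H: 4 × 471 = 1884
  Σ(formed) = 8348 kJ
ΔH = Σ(broken) − Σ(formed) = 5743 − 8348 = −2605 kJ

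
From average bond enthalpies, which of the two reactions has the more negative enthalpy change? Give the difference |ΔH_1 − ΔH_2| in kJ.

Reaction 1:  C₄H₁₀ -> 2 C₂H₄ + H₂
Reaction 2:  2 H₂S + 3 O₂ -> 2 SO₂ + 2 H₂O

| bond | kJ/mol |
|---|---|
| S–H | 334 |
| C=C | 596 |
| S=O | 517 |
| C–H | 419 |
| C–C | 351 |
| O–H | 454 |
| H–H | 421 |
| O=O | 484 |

Reaction 1:
  Bonds broken (reactants):
    C–C: 3 × 351 = 1053
    C–H: 10 × 419 = 4190
    Σ(broken) = 5243 kJ
  Bonds formed (products):
    C–H: 8 × 419 = 3352
    C=C: 2 × 596 = 1192
    H–H: 1 × 421 = 421
    Σ(formed) = 4965 kJ
  ΔH_1 = 5243 − 4965 = +278 kJ
Reaction 2:
  Bonds broken (reactants):
    O=O: 3 × 484 = 1452
    S–H: 4 × 334 = 1336
    Σ(broken) = 2788 kJ
  Bonds formed (products):
    O–H: 4 × 454 = 1816
    S=O: 4 × 517 = 2068
    Σ(formed) = 3884 kJ
  ΔH_2 = 2788 − 3884 = −1096 kJ
ΔH_1 − ΔH_2 = +1374 kJ, so reaction 2 has the more negative ΔH; |ΔH_1 − ΔH_2| = 1374 kJ.

Reaction 2, by 1374 kJ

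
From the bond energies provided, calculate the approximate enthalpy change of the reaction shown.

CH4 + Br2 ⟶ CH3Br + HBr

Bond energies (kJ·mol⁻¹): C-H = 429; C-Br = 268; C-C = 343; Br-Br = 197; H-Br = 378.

ΔH ≈ −20 kJ

Bonds broken (reactants):
  Br-Br: 1 × 197 = 197
  C-H: 4 × 429 = 1716
  Σ(broken) = 1913 kJ
Bonds formed (products):
  C-Br: 1 × 268 = 268
  C-H: 3 × 429 = 1287
  H-Br: 1 × 378 = 378
  Σ(formed) = 1933 kJ
ΔH = Σ(broken) − Σ(formed) = 1913 − 1933 = −20 kJ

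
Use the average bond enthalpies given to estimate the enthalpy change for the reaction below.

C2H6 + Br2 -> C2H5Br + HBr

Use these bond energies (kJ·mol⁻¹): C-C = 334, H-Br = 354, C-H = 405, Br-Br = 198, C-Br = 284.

Bonds broken (reactants):
  Br-Br: 1 × 198 = 198
  C-C: 1 × 334 = 334
  C-H: 6 × 405 = 2430
  Σ(broken) = 2962 kJ
Bonds formed (products):
  C-Br: 1 × 284 = 284
  C-C: 1 × 334 = 334
  C-H: 5 × 405 = 2025
  H-Br: 1 × 354 = 354
  Σ(formed) = 2997 kJ
ΔH = Σ(broken) − Σ(formed) = 2962 − 2997 = −35 kJ

ΔH ≈ −35 kJ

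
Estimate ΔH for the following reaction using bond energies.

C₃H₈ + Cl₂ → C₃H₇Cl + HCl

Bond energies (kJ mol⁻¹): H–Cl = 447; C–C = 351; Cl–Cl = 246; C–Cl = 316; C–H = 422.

Bonds broken (reactants):
  C–C: 2 × 351 = 702
  C–H: 8 × 422 = 3376
  Cl–Cl: 1 × 246 = 246
  Σ(broken) = 4324 kJ
Bonds formed (products):
  C–C: 2 × 351 = 702
  C–Cl: 1 × 316 = 316
  C–H: 7 × 422 = 2954
  H–Cl: 1 × 447 = 447
  Σ(formed) = 4419 kJ
ΔH = Σ(broken) − Σ(formed) = 4324 − 4419 = −95 kJ

ΔH ≈ −95 kJ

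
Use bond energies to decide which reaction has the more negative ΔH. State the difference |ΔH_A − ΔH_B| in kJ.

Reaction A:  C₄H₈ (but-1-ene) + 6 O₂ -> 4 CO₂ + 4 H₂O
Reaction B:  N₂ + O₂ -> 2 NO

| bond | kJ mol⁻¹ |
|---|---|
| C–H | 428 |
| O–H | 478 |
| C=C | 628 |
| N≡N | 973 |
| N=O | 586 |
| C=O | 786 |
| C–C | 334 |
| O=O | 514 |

Reaction A:
  Bonds broken (reactants):
    C–C: 2 × 334 = 668
    C–H: 8 × 428 = 3424
    C=C: 1 × 628 = 628
    O=O: 6 × 514 = 3084
    Σ(broken) = 7804 kJ
  Bonds formed (products):
    C=O: 8 × 786 = 6288
    O–H: 8 × 478 = 3824
    Σ(formed) = 10112 kJ
  ΔH_A = 7804 − 10112 = −2308 kJ
Reaction B:
  Bonds broken (reactants):
    N≡N: 1 × 973 = 973
    O=O: 1 × 514 = 514
    Σ(broken) = 1487 kJ
  Bonds formed (products):
    N=O: 2 × 586 = 1172
    Σ(formed) = 1172 kJ
  ΔH_B = 1487 − 1172 = +315 kJ
ΔH_A − ΔH_B = −2623 kJ, so reaction A has the more negative ΔH; |ΔH_A − ΔH_B| = 2623 kJ.

Reaction A, by 2623 kJ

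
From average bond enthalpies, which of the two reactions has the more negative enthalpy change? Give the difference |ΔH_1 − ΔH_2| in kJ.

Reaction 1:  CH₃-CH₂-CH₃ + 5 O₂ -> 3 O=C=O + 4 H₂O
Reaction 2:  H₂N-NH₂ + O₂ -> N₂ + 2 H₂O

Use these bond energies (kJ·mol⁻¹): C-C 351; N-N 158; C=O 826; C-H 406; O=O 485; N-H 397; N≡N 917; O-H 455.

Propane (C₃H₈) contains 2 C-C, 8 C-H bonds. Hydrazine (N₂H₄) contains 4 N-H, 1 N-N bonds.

Reaction 1:
  Bonds broken (reactants):
    C-C: 2 × 351 = 702
    C-H: 8 × 406 = 3248
    O=O: 5 × 485 = 2425
    Σ(broken) = 6375 kJ
  Bonds formed (products):
    C=O: 6 × 826 = 4956
    O-H: 8 × 455 = 3640
    Σ(formed) = 8596 kJ
  ΔH_1 = 6375 − 8596 = −2221 kJ
Reaction 2:
  Bonds broken (reactants):
    N-H: 4 × 397 = 1588
    N-N: 1 × 158 = 158
    O=O: 1 × 485 = 485
    Σ(broken) = 2231 kJ
  Bonds formed (products):
    N≡N: 1 × 917 = 917
    O-H: 4 × 455 = 1820
    Σ(formed) = 2737 kJ
  ΔH_2 = 2231 − 2737 = −506 kJ
ΔH_1 − ΔH_2 = −1715 kJ, so reaction 1 has the more negative ΔH; |ΔH_1 − ΔH_2| = 1715 kJ.

Reaction 1, by 1715 kJ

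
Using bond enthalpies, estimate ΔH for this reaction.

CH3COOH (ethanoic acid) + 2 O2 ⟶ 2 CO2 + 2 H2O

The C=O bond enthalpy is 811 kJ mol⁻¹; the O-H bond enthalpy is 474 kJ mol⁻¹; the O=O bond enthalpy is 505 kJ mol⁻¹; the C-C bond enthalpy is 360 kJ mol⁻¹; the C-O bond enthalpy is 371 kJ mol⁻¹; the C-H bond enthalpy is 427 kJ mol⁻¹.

Bonds broken (reactants):
  C-C: 1 × 360 = 360
  C-H: 3 × 427 = 1281
  C-O: 1 × 371 = 371
  C=O: 1 × 811 = 811
  O-H: 1 × 474 = 474
  O=O: 2 × 505 = 1010
  Σ(broken) = 4307 kJ
Bonds formed (products):
  C=O: 4 × 811 = 3244
  O-H: 4 × 474 = 1896
  Σ(formed) = 5140 kJ
ΔH = Σ(broken) − Σ(formed) = 4307 − 5140 = −833 kJ

ΔH ≈ −833 kJ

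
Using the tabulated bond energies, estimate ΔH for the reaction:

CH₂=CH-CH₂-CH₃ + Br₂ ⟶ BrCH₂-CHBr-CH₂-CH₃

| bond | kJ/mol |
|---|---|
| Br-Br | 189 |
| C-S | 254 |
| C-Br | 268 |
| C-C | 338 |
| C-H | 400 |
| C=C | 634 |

ΔH ≈ −51 kJ

Bonds broken (reactants):
  Br-Br: 1 × 189 = 189
  C-C: 2 × 338 = 676
  C-H: 8 × 400 = 3200
  C=C: 1 × 634 = 634
  Σ(broken) = 4699 kJ
Bonds formed (products):
  C-Br: 2 × 268 = 536
  C-C: 3 × 338 = 1014
  C-H: 8 × 400 = 3200
  Σ(formed) = 4750 kJ
ΔH = Σ(broken) − Σ(formed) = 4699 − 4750 = −51 kJ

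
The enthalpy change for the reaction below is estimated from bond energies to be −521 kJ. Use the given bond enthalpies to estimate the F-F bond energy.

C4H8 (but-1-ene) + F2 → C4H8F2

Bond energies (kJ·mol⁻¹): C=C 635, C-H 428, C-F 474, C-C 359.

Let D be the F-F bond energy.
Σ(broken) = 2×359 + 8×428 + 1×635 + 1×D = 4777 + D
Σ(formed) = 3×359 + 2×474 + 8×428 = 5449
ΔH = Σ(broken) − Σ(formed) = (4777 + D) − (5449) = −672 + D
Setting this equal to −521 kJ gives D = 151 kJ/mol.

D(F-F) ≈ 151 kJ/mol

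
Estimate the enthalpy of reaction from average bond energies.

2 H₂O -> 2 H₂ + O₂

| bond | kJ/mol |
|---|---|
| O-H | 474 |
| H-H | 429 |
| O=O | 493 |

Bonds broken (reactants):
  O-H: 4 × 474 = 1896
  Σ(broken) = 1896 kJ
Bonds formed (products):
  H-H: 2 × 429 = 858
  O=O: 1 × 493 = 493
  Σ(formed) = 1351 kJ
ΔH = Σ(broken) − Σ(formed) = 1896 − 1351 = +545 kJ

ΔH ≈ +545 kJ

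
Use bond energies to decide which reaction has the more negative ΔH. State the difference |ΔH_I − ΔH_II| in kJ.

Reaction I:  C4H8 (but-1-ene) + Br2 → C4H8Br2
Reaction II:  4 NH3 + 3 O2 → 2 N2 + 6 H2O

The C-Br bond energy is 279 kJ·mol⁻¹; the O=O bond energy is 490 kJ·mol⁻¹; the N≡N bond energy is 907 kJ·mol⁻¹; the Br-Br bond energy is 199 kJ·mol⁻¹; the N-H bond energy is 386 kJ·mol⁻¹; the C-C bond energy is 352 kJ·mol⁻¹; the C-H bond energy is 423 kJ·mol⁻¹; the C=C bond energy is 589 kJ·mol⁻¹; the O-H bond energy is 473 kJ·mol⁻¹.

Reaction II, by 1266 kJ

Reaction I:
  Bonds broken (reactants):
    Br-Br: 1 × 199 = 199
    C-C: 2 × 352 = 704
    C-H: 8 × 423 = 3384
    C=C: 1 × 589 = 589
    Σ(broken) = 4876 kJ
  Bonds formed (products):
    C-Br: 2 × 279 = 558
    C-C: 3 × 352 = 1056
    C-H: 8 × 423 = 3384
    Σ(formed) = 4998 kJ
  ΔH_I = 4876 − 4998 = −122 kJ
Reaction II:
  Bonds broken (reactants):
    N-H: 12 × 386 = 4632
    O=O: 3 × 490 = 1470
    Σ(broken) = 6102 kJ
  Bonds formed (products):
    N≡N: 2 × 907 = 1814
    O-H: 12 × 473 = 5676
    Σ(formed) = 7490 kJ
  ΔH_II = 6102 − 7490 = −1388 kJ
ΔH_I − ΔH_II = +1266 kJ, so reaction II has the more negative ΔH; |ΔH_I − ΔH_II| = 1266 kJ.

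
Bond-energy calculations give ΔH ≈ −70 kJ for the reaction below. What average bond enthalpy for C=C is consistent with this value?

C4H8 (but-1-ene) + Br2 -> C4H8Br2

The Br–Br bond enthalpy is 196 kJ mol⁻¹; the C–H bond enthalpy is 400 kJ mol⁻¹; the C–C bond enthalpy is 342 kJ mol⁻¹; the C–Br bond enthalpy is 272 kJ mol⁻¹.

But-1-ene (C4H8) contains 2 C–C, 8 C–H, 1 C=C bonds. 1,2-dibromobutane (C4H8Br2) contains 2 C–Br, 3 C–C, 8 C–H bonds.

D(C=C) ≈ 620 kJ/mol

Let D be the C=C bond energy.
Σ(broken) = 1×196 + 2×342 + 8×400 + 1×D = 4080 + D
Σ(formed) = 2×272 + 3×342 + 8×400 = 4770
ΔH = Σ(broken) − Σ(formed) = (4080 + D) − (4770) = −690 + D
Setting this equal to −70 kJ gives D = 620 kJ/mol.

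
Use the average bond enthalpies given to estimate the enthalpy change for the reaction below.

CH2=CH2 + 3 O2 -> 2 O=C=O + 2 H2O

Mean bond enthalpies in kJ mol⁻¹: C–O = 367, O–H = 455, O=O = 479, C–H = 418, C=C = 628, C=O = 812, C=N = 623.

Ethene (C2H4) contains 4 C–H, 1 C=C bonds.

ΔH ≈ −1331 kJ

Bonds broken (reactants):
  C–H: 4 × 418 = 1672
  C=C: 1 × 628 = 628
  O=O: 3 × 479 = 1437
  Σ(broken) = 3737 kJ
Bonds formed (products):
  C=O: 4 × 812 = 3248
  O–H: 4 × 455 = 1820
  Σ(formed) = 5068 kJ
ΔH = Σ(broken) − Σ(formed) = 3737 − 5068 = −1331 kJ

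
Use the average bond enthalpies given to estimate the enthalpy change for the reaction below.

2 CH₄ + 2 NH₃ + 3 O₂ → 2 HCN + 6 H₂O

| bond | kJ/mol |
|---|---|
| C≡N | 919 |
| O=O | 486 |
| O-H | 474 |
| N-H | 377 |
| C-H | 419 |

ΔH ≈ −1292 kJ

Bonds broken (reactants):
  C-H: 8 × 419 = 3352
  N-H: 6 × 377 = 2262
  O=O: 3 × 486 = 1458
  Σ(broken) = 7072 kJ
Bonds formed (products):
  C≡N: 2 × 919 = 1838
  C-H: 2 × 419 = 838
  O-H: 12 × 474 = 5688
  Σ(formed) = 8364 kJ
ΔH = Σ(broken) − Σ(formed) = 7072 − 8364 = −1292 kJ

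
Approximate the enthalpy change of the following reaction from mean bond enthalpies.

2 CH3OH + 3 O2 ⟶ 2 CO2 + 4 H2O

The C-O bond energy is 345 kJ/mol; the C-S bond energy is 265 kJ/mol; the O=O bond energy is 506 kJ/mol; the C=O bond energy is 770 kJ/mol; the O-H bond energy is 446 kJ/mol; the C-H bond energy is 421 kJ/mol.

ΔH ≈ −1022 kJ

Bonds broken (reactants):
  C-H: 6 × 421 = 2526
  C-O: 2 × 345 = 690
  O-H: 2 × 446 = 892
  O=O: 3 × 506 = 1518
  Σ(broken) = 5626 kJ
Bonds formed (products):
  C=O: 4 × 770 = 3080
  O-H: 8 × 446 = 3568
  Σ(formed) = 6648 kJ
ΔH = Σ(broken) − Σ(formed) = 5626 − 6648 = −1022 kJ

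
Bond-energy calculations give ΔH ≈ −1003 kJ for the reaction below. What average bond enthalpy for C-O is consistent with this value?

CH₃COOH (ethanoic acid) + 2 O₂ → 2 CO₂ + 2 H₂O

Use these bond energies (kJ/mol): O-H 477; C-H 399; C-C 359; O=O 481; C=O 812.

Let D be the C-O bond energy.
Σ(broken) = 1×359 + 3×399 + 1×D + 1×812 + 1×477 + 2×481 = 3807 + D
Σ(formed) = 4×812 + 4×477 = 5156
ΔH = Σ(broken) − Σ(formed) = (3807 + D) − (5156) = −1349 + D
Setting this equal to −1003 kJ gives D = 346 kJ/mol.

D(C-O) ≈ 346 kJ/mol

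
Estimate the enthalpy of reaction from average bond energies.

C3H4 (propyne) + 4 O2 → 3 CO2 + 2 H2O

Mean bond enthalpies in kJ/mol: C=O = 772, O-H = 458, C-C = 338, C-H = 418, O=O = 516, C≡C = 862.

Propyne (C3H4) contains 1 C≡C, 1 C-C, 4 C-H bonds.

ΔH ≈ −1528 kJ

Bonds broken (reactants):
  C≡C: 1 × 862 = 862
  C-C: 1 × 338 = 338
  C-H: 4 × 418 = 1672
  O=O: 4 × 516 = 2064
  Σ(broken) = 4936 kJ
Bonds formed (products):
  C=O: 6 × 772 = 4632
  O-H: 4 × 458 = 1832
  Σ(formed) = 6464 kJ
ΔH = Σ(broken) − Σ(formed) = 4936 − 6464 = −1528 kJ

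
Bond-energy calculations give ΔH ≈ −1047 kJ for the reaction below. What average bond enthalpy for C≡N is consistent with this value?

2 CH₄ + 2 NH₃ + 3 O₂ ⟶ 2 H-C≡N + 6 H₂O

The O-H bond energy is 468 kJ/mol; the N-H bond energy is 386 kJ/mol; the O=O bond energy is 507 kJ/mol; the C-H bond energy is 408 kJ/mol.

Let D be the C≡N bond energy.
Σ(broken) = 8×408 + 6×386 + 3×507 = 7101
Σ(formed) = 2×D + 2×408 + 12×468 = 6432 + 2D
ΔH = Σ(broken) − Σ(formed) = (7101) − (6432 + 2D) = +669 − 2D
Setting this equal to −1047 kJ gives 2D = 1716, so D = 858 kJ/mol.

D(C≡N) ≈ 858 kJ/mol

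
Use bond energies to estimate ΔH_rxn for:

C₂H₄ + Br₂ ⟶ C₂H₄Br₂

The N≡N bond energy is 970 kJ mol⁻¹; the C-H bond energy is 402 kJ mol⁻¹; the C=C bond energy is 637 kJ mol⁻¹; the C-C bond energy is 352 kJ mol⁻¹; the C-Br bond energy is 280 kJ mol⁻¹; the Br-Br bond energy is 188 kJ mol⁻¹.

ΔH ≈ −87 kJ

Bonds broken (reactants):
  Br-Br: 1 × 188 = 188
  C-H: 4 × 402 = 1608
  C=C: 1 × 637 = 637
  Σ(broken) = 2433 kJ
Bonds formed (products):
  C-Br: 2 × 280 = 560
  C-C: 1 × 352 = 352
  C-H: 4 × 402 = 1608
  Σ(formed) = 2520 kJ
ΔH = Σ(broken) − Σ(formed) = 2433 − 2520 = −87 kJ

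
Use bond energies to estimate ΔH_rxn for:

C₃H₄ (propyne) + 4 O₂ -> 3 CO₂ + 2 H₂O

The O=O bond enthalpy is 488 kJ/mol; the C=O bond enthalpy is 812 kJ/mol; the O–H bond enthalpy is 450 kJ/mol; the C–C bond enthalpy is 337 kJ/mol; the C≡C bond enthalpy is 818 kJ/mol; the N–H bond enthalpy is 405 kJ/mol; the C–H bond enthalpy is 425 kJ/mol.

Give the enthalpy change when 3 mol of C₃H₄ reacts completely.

Bonds broken (reactants):
  C≡C: 1 × 818 = 818
  C–C: 1 × 337 = 337
  C–H: 4 × 425 = 1700
  O=O: 4 × 488 = 1952
  Σ(broken) = 4807 kJ
Bonds formed (products):
  C=O: 6 × 812 = 4872
  O–H: 4 × 450 = 1800
  Σ(formed) = 6672 kJ
ΔH = Σ(broken) − Σ(formed) = 4807 − 6672 = −1865 kJ
For 3× the reaction as written: 3 × (−1865) = −5595 kJ

ΔH = −5595 kJ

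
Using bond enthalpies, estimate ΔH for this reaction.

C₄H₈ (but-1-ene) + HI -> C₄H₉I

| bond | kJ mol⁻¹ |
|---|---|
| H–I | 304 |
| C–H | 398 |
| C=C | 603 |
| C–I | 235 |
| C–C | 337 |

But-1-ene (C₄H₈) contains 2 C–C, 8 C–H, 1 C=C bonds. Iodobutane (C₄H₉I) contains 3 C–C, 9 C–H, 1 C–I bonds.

Bonds broken (reactants):
  C–C: 2 × 337 = 674
  C–H: 8 × 398 = 3184
  C=C: 1 × 603 = 603
  H–I: 1 × 304 = 304
  Σ(broken) = 4765 kJ
Bonds formed (products):
  C–C: 3 × 337 = 1011
  C–H: 9 × 398 = 3582
  C–I: 1 × 235 = 235
  Σ(formed) = 4828 kJ
ΔH = Σ(broken) − Σ(formed) = 4765 − 4828 = −63 kJ

ΔH ≈ −63 kJ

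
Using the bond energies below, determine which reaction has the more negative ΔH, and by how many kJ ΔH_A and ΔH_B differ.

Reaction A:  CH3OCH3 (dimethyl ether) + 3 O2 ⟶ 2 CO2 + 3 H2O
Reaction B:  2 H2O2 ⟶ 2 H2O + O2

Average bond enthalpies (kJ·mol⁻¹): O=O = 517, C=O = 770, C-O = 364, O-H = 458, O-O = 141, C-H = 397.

Reaction A, by 932 kJ

Reaction A:
  Bonds broken (reactants):
    C-H: 6 × 397 = 2382
    C-O: 2 × 364 = 728
    O=O: 3 × 517 = 1551
    Σ(broken) = 4661 kJ
  Bonds formed (products):
    C=O: 4 × 770 = 3080
    O-H: 6 × 458 = 2748
    Σ(formed) = 5828 kJ
  ΔH_A = 4661 − 5828 = −1167 kJ
Reaction B:
  Bonds broken (reactants):
    O-H: 4 × 458 = 1832
    O-O: 2 × 141 = 282
    Σ(broken) = 2114 kJ
  Bonds formed (products):
    O-H: 4 × 458 = 1832
    O=O: 1 × 517 = 517
    Σ(formed) = 2349 kJ
  ΔH_B = 2114 − 2349 = −235 kJ
ΔH_A − ΔH_B = −932 kJ, so reaction A has the more negative ΔH; |ΔH_A − ΔH_B| = 932 kJ.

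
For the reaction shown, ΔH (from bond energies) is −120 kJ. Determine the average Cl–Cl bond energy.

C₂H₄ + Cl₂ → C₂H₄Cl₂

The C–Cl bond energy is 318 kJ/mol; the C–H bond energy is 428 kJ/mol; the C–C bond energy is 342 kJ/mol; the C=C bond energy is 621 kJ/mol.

D(Cl–Cl) ≈ 237 kJ/mol

Let D be the Cl–Cl bond energy.
Σ(broken) = 4×428 + 1×621 + 1×D = 2333 + D
Σ(formed) = 1×342 + 2×318 + 4×428 = 2690
ΔH = Σ(broken) − Σ(formed) = (2333 + D) − (2690) = −357 + D
Setting this equal to −120 kJ gives D = 237 kJ/mol.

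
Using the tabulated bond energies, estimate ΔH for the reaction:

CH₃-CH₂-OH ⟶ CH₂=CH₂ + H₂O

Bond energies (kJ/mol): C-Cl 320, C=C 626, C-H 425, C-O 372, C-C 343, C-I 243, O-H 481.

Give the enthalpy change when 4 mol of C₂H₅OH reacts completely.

ΔH = +132 kJ

Bonds broken (reactants):
  C-C: 1 × 343 = 343
  C-H: 5 × 425 = 2125
  C-O: 1 × 372 = 372
  O-H: 1 × 481 = 481
  Σ(broken) = 3321 kJ
Bonds formed (products):
  C-H: 4 × 425 = 1700
  C=C: 1 × 626 = 626
  O-H: 2 × 481 = 962
  Σ(formed) = 3288 kJ
ΔH = Σ(broken) − Σ(formed) = 3321 − 3288 = +33 kJ
For 4× the reaction as written: 4 × (+33) = +132 kJ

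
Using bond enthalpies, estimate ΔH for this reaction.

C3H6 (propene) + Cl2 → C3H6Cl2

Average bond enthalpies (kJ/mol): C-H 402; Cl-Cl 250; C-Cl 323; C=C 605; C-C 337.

Bonds broken (reactants):
  C-C: 1 × 337 = 337
  C-H: 6 × 402 = 2412
  C=C: 1 × 605 = 605
  Cl-Cl: 1 × 250 = 250
  Σ(broken) = 3604 kJ
Bonds formed (products):
  C-C: 2 × 337 = 674
  C-Cl: 2 × 323 = 646
  C-H: 6 × 402 = 2412
  Σ(formed) = 3732 kJ
ΔH = Σ(broken) − Σ(formed) = 3604 − 3732 = −128 kJ

ΔH ≈ −128 kJ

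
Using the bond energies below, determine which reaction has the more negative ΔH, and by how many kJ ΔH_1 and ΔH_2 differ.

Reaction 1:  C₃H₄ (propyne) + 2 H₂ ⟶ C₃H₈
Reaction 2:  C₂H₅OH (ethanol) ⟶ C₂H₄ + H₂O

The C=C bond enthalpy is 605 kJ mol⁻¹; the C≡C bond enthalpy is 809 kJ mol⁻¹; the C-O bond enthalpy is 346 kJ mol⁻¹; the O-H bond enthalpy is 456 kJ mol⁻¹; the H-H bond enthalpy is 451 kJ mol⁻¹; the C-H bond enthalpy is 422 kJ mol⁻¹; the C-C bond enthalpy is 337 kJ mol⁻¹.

Reaction 1:
  Bonds broken (reactants):
    C≡C: 1 × 809 = 809
    C-C: 1 × 337 = 337
    C-H: 4 × 422 = 1688
    H-H: 2 × 451 = 902
    Σ(broken) = 3736 kJ
  Bonds formed (products):
    C-C: 2 × 337 = 674
    C-H: 8 × 422 = 3376
    Σ(formed) = 4050 kJ
  ΔH_1 = 3736 − 4050 = −314 kJ
Reaction 2:
  Bonds broken (reactants):
    C-C: 1 × 337 = 337
    C-H: 5 × 422 = 2110
    C-O: 1 × 346 = 346
    O-H: 1 × 456 = 456
    Σ(broken) = 3249 kJ
  Bonds formed (products):
    C-H: 4 × 422 = 1688
    C=C: 1 × 605 = 605
    O-H: 2 × 456 = 912
    Σ(formed) = 3205 kJ
  ΔH_2 = 3249 − 3205 = +44 kJ
ΔH_1 − ΔH_2 = −358 kJ, so reaction 1 has the more negative ΔH; |ΔH_1 − ΔH_2| = 358 kJ.

Reaction 1, by 358 kJ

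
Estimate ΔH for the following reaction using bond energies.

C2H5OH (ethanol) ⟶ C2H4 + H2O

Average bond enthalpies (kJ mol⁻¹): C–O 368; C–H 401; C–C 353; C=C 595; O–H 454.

ΔH ≈ +73 kJ

Bonds broken (reactants):
  C–C: 1 × 353 = 353
  C–H: 5 × 401 = 2005
  C–O: 1 × 368 = 368
  O–H: 1 × 454 = 454
  Σ(broken) = 3180 kJ
Bonds formed (products):
  C–H: 4 × 401 = 1604
  C=C: 1 × 595 = 595
  O–H: 2 × 454 = 908
  Σ(formed) = 3107 kJ
ΔH = Σ(broken) − Σ(formed) = 3180 − 3107 = +73 kJ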